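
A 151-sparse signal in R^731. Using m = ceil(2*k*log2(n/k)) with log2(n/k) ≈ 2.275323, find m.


log2(n/k) = log2(731/151) ≈ 2.275323.
2*k*log2(n/k) ≈ 2*151*2.275323 = 687.147546.
m = ceil(687.147546) = 688.

688


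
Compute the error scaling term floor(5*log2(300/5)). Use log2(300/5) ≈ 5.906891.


log2(n/k) = log2(300/5) ≈ 5.906891.
k*log2(n/k) ≈ 5*5.906891 = 29.534455.
floor(29.534455) = 29.

29


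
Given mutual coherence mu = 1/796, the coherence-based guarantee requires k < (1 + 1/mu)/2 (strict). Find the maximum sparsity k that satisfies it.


1/mu = 796.
1 + 1/mu = 797.
(1 + 1/mu)/2 = 398.5 is not an integer, so k_max = floor(398.5) = 398.

398


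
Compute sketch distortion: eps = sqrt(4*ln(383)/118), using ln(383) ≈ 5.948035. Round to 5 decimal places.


ln(383) ≈ 5.948035.
4*ln(N)/m ≈ 4*5.948035/118 ≈ 0.20162831.
eps = sqrt(0.20162831) ≈ 0.4490304 ≈ 0.44903.

0.44903


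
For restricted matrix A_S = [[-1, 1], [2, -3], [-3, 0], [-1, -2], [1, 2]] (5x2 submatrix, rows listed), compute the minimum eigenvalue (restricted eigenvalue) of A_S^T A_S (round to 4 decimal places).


A_S^T A_S = [[16, -3], [-3, 18]].
trace = 34.
det = 279.
disc = trace^2 - 4*det = 1156 - 4*279 = 40.
sqrt(40) ≈ 6.324555.
lam_min = (34 - sqrt(40))/2 ≈ (34 - 6.324555)/2 = 13.8377225 ≈ 13.8377.

13.8377


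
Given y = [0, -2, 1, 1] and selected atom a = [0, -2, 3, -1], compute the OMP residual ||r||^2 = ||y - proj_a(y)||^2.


a^T a = 14.
a^T y = 6.
coeff = 6/14 = 3/7.
||r||^2 = 24/7.

24/7


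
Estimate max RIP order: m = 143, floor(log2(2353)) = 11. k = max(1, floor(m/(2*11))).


floor(log2(2353)) = 11.
2*11 = 22.
m/(2*floor(log2(n))) = 143/22 ≈ 6.5.
floor = 6.
k = max(1, 6) = 6.

6


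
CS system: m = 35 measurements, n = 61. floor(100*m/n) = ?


100*m/n = 100*35/61 ≈ 57.377.
floor = 57.

57


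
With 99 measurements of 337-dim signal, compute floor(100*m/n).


100*m/n = 100*99/337 ≈ 29.3769.
floor = 29.

29


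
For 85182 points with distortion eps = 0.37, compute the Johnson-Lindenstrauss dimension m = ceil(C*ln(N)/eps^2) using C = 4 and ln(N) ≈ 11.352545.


ln(85182) ≈ 11.352545.
eps^2 = 0.37^2 = 0.1369.
C*ln(N)/eps^2 ≈ 4*11.352545/0.1369 ≈ 331.7033.
m = ceil(331.7033) = 332.

332


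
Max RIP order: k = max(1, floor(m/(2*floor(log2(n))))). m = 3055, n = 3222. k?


floor(log2(3222)) = 11.
2*11 = 22.
m/(2*floor(log2(n))) = 3055/22 ≈ 138.8636.
floor = 138.
k = max(1, 138) = 138.

138


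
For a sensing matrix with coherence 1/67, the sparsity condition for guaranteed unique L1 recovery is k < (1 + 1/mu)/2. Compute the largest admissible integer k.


1/mu = 67.
1 + 1/mu = 68.
(1 + 1/mu)/2 = 34 is an integer and the inequality is strict, so k_max = 34 - 1 = 33.

33


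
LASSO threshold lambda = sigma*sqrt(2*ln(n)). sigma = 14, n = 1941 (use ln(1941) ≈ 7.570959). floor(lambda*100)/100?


ln(1941) ≈ 7.570959.
2*ln(n) ≈ 15.141918.
sqrt(2*ln(n)) ≈ sqrt(15.141918) ≈ 3.891262.
lambda ≈ 14*3.891262 = 54.477668.
floor(lambda*100)/100 = 54.47.

54.47


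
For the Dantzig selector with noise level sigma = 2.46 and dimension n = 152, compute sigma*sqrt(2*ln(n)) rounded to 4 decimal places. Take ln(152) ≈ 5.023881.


ln(152) ≈ 5.023881.
2*ln(n) ≈ 10.047762.
sqrt(2*ln(n)) ≈ sqrt(10.047762) ≈ 3.16982.
threshold ≈ 2.46*3.16982 = 7.7977572 ≈ 7.7978.

7.7978


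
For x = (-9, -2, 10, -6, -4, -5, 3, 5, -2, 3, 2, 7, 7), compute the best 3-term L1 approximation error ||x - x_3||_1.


Sorted |x_i| descending: [10, 9, 7, 7, 6, 5, 5, 4, 3, 3, 2, 2, 2]
Keep top 3: [10, 9, 7]
Tail entries: [7, 6, 5, 5, 4, 3, 3, 2, 2, 2]
L1 error = sum of tail = 39.

39


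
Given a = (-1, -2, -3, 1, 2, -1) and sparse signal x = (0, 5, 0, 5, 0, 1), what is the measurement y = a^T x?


Non-zero terms: ['-2*5', '1*5', '-1*1']
Products: [-10, 5, -1]
y = sum = -6.

-6


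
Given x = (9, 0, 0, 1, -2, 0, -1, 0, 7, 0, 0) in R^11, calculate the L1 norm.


Non-zero entries: [(0, 9), (3, 1), (4, -2), (6, -1), (8, 7)]
Absolute values: [9, 1, 2, 1, 7]
||x||_1 = sum = 20.

20


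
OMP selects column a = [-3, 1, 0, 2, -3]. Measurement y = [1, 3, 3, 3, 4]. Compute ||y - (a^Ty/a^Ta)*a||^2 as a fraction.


a^T a = 23.
a^T y = -6.
coeff = -6/23 = -6/23.
||r||^2 = 976/23.

976/23


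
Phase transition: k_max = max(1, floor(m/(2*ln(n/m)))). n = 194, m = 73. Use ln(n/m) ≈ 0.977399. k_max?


n/m = 194/73.
ln(n/m) ≈ 0.977399.
2*ln(n/m) ≈ 1.954798.
m/(2*ln(n/m)) ≈ 73/1.954798 ≈ 37.344.
floor = 37.
k_max = max(1, 37) = 37.

37


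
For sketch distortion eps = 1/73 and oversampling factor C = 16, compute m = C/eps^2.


1/eps = 73.
(1/eps)^2 = 5329.
m = 16*5329 = 85264.

85264


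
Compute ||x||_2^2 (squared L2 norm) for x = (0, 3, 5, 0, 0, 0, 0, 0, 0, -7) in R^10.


Non-zero entries: [(1, 3), (2, 5), (9, -7)]
Squares: [9, 25, 49]
||x||_2^2 = sum = 83.

83


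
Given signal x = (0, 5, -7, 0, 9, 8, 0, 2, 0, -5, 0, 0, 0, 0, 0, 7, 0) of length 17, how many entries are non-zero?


Non-zero positions: [1, 2, 4, 5, 7, 9, 15].
Sparsity = 7.

7


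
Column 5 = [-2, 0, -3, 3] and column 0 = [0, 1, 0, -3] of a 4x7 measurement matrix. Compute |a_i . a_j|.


Inner product: -2*0 + 0*1 + -3*0 + 3*-3
Products: [0, 0, 0, -9]
Sum = -9.
|dot| = 9.

9


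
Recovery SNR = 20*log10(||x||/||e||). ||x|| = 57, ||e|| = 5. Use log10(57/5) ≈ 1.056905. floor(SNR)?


||x||/||e|| = 57/5.
log10(57/5) ≈ 1.056905.
20*log10(||x||/||e||) ≈ 20*1.056905 = 21.1381.
floor(21.1381) = 21.

21


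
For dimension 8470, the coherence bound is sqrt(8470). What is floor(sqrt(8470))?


92^2 = 8464 <= 8470 < 8649 = 93^2, so 92 <= sqrt(8470) < 93.
floor(sqrt(8470)) = 92.

92


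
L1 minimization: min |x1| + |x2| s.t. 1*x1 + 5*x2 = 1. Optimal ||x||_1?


Axis intercepts:
  x1 = 1, x2 = 0: L1 = 1
  x1 = 0, x2 = 1/5: L1 = 1/5
x* = (0, 1/5)
||x*||_1 = 1/5.

1/5


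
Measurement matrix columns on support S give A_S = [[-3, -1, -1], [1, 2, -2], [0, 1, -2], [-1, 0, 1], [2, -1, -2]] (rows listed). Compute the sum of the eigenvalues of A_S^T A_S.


Sum of eigenvalues of A_S^T A_S = trace(A_S^T A_S) = sum of squared column norms of A_S.
A_S^T A_S diagonal: [15, 7, 14].
trace = 15 + 7 + 14 = 36.

36


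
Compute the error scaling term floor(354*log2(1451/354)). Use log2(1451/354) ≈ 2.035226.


log2(n/k) = log2(1451/354) ≈ 2.035226.
k*log2(n/k) ≈ 354*2.035226 = 720.470004.
floor(720.470004) = 720.

720


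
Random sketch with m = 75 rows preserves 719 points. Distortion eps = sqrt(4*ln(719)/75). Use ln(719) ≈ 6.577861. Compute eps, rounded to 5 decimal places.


ln(719) ≈ 6.577861.
4*ln(N)/m ≈ 4*6.577861/75 ≈ 0.35081925.
eps = sqrt(0.35081925) ≈ 0.5923 ≈ 0.59230.

0.59230


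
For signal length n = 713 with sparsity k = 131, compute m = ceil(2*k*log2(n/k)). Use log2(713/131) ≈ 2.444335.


log2(n/k) = log2(713/131) ≈ 2.444335.
2*k*log2(n/k) ≈ 2*131*2.444335 = 640.41577.
m = ceil(640.41577) = 641.

641


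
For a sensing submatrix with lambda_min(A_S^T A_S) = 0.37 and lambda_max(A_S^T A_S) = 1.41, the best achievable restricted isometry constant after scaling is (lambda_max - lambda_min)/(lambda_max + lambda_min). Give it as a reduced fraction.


lambda_max - lambda_min = 1.41 - 0.37 = 1.04.
lambda_max + lambda_min = 1.41 + 0.37 = 1.78.
delta = 1.04/1.78 = 104/178 = 52/89.

52/89


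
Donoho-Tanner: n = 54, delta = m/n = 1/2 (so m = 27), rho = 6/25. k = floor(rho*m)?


m = 1/2*54 = 27.
rho = 6/25.
rho*m = 6/25*27 = 6.48.
k = floor(6.48) = 6.

6


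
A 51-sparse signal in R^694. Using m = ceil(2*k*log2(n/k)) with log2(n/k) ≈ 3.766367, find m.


log2(n/k) = log2(694/51) ≈ 3.766367.
2*k*log2(n/k) ≈ 2*51*3.766367 = 384.169434.
m = ceil(384.169434) = 385.

385


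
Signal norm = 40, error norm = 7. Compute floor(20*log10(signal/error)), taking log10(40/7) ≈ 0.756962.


||x||/||e|| = 40/7.
log10(40/7) ≈ 0.756962.
20*log10(||x||/||e||) ≈ 20*0.756962 = 15.13924.
floor(15.13924) = 15.

15


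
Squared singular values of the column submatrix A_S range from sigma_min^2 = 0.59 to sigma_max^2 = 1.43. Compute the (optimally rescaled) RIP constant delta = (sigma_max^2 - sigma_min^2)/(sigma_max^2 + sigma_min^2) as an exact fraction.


lambda_max - lambda_min = 1.43 - 0.59 = 0.84.
lambda_max + lambda_min = 1.43 + 0.59 = 2.02.
delta = 0.84/2.02 = 84/202 = 42/101.

42/101


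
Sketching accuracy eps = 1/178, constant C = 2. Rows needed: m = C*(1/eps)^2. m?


1/eps = 178.
(1/eps)^2 = 31684.
m = 2*31684 = 63368.

63368


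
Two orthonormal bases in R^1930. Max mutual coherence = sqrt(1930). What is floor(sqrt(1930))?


43^2 = 1849 <= 1930 < 1936 = 44^2, so 43 <= sqrt(1930) < 44.
floor(sqrt(1930)) = 43.

43


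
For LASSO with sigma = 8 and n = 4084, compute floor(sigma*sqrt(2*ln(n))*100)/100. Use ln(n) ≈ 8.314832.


ln(4084) ≈ 8.314832.
2*ln(n) ≈ 16.629664.
sqrt(2*ln(n)) ≈ sqrt(16.629664) ≈ 4.077949.
lambda ≈ 8*4.077949 = 32.623592.
floor(lambda*100)/100 = 32.62.

32.62


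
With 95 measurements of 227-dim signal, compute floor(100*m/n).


100*m/n = 100*95/227 ≈ 41.8502.
floor = 41.

41


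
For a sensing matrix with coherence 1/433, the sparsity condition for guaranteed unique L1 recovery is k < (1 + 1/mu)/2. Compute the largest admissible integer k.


1/mu = 433.
1 + 1/mu = 434.
(1 + 1/mu)/2 = 217 is an integer and the inequality is strict, so k_max = 217 - 1 = 216.

216


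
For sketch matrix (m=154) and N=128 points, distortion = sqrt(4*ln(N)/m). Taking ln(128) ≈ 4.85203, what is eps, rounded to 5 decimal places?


ln(128) ≈ 4.85203.
4*ln(N)/m ≈ 4*4.85203/154 ≈ 0.12602675.
eps = sqrt(0.12602675) ≈ 0.3550025 ≈ 0.35500.

0.35500


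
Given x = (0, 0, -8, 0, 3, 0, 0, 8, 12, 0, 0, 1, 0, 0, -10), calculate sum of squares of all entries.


Non-zero entries: [(2, -8), (4, 3), (7, 8), (8, 12), (11, 1), (14, -10)]
Squares: [64, 9, 64, 144, 1, 100]
||x||_2^2 = sum = 382.

382


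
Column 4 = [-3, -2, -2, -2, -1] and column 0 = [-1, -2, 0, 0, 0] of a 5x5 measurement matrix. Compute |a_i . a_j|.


Inner product: -3*-1 + -2*-2 + -2*0 + -2*0 + -1*0
Products: [3, 4, 0, 0, 0]
Sum = 7.
|dot| = 7.

7


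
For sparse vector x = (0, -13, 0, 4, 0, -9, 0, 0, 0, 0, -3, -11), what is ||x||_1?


Non-zero entries: [(1, -13), (3, 4), (5, -9), (10, -3), (11, -11)]
Absolute values: [13, 4, 9, 3, 11]
||x||_1 = sum = 40.

40


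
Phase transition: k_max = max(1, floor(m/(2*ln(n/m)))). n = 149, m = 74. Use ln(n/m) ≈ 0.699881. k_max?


n/m = 149/74.
ln(n/m) ≈ 0.699881.
2*ln(n/m) ≈ 1.399762.
m/(2*ln(n/m)) ≈ 74/1.399762 ≈ 52.8661.
floor = 52.
k_max = max(1, 52) = 52.

52


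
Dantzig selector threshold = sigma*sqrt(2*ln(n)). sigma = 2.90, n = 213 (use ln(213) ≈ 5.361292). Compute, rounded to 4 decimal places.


ln(213) ≈ 5.361292.
2*ln(n) ≈ 10.722584.
sqrt(2*ln(n)) ≈ sqrt(10.722584) ≈ 3.274536.
threshold ≈ 2.90*3.274536 = 9.4961544 ≈ 9.4962.

9.4962


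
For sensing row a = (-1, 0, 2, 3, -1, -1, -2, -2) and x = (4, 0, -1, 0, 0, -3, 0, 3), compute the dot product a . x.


Non-zero terms: ['-1*4', '2*-1', '-1*-3', '-2*3']
Products: [-4, -2, 3, -6]
y = sum = -9.

-9


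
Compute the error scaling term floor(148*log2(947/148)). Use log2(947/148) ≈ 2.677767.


log2(n/k) = log2(947/148) ≈ 2.677767.
k*log2(n/k) ≈ 148*2.677767 = 396.309516.
floor(396.309516) = 396.

396


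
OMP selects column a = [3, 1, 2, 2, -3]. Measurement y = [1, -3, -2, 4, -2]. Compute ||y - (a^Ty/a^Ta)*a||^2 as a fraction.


a^T a = 27.
a^T y = 10.
coeff = 10/27 = 10/27.
||r||^2 = 818/27.

818/27


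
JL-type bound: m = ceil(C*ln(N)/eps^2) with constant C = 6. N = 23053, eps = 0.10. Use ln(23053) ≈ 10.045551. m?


ln(23053) ≈ 10.045551.
eps^2 = 0.10^2 = 0.01.
C*ln(N)/eps^2 ≈ 6*10.045551/0.01 ≈ 6027.3306.
m = ceil(6027.3306) = 6028.

6028


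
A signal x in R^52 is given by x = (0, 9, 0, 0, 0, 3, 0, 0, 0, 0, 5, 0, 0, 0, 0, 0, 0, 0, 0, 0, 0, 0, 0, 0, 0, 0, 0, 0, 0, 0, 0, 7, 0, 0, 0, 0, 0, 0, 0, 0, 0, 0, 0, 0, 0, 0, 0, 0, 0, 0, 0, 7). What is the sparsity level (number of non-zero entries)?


Non-zero positions: [1, 5, 10, 31, 51].
Sparsity = 5.

5


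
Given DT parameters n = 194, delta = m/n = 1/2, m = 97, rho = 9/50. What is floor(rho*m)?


m = 1/2*194 = 97.
rho = 9/50.
rho*m = 9/50*97 = 17.46.
k = floor(17.46) = 17.

17


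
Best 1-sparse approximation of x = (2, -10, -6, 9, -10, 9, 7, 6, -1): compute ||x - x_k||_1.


Sorted |x_i| descending: [10, 10, 9, 9, 7, 6, 6, 2, 1]
Keep top 1: [10]
Tail entries: [10, 9, 9, 7, 6, 6, 2, 1]
L1 error = sum of tail = 50.

50


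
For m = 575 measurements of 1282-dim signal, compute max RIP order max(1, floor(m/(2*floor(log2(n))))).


floor(log2(1282)) = 10.
2*10 = 20.
m/(2*floor(log2(n))) = 575/20 ≈ 28.75.
floor = 28.
k = max(1, 28) = 28.

28


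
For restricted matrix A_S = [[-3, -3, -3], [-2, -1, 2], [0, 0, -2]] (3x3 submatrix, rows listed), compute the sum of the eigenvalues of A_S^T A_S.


Sum of eigenvalues of A_S^T A_S = trace(A_S^T A_S) = sum of squared column norms of A_S.
A_S^T A_S diagonal: [13, 10, 17].
trace = 13 + 10 + 17 = 40.

40


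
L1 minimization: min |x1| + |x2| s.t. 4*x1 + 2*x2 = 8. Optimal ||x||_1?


Axis intercepts:
  x1 = 2, x2 = 0: L1 = 2
  x1 = 0, x2 = 4: L1 = 4
x* = (2, 0)
||x*||_1 = 2.

2


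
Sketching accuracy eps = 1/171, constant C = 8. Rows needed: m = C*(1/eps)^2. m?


1/eps = 171.
(1/eps)^2 = 29241.
m = 8*29241 = 233928.

233928


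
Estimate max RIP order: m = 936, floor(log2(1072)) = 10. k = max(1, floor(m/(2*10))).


floor(log2(1072)) = 10.
2*10 = 20.
m/(2*floor(log2(n))) = 936/20 ≈ 46.8.
floor = 46.
k = max(1, 46) = 46.

46


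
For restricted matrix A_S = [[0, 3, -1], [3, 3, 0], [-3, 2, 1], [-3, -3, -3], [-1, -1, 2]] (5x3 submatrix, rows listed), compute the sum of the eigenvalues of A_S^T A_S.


Sum of eigenvalues of A_S^T A_S = trace(A_S^T A_S) = sum of squared column norms of A_S.
A_S^T A_S diagonal: [28, 32, 15].
trace = 28 + 32 + 15 = 75.

75


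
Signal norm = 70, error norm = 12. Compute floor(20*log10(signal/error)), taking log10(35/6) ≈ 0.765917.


||x||/||e|| = 70/12 = 35/6.
log10(35/6) ≈ 0.765917.
20*log10(||x||/||e||) ≈ 20*0.765917 = 15.31834.
floor(15.31834) = 15.

15


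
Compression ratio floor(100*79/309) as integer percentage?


100*m/n = 100*79/309 ≈ 25.5663.
floor = 25.

25


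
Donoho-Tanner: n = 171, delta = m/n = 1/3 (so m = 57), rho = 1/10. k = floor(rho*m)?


m = 1/3*171 = 57.
rho = 1/10.
rho*m = 1/10*57 = 5.7.
k = floor(5.7) = 5.

5


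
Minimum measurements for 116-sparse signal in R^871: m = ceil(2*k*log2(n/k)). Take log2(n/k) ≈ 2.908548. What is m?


log2(n/k) = log2(871/116) ≈ 2.908548.
2*k*log2(n/k) ≈ 2*116*2.908548 = 674.783136.
m = ceil(674.783136) = 675.

675


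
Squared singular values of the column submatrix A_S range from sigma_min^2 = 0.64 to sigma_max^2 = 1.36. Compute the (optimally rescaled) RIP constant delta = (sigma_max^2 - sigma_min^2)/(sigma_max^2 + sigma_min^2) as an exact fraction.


lambda_max - lambda_min = 1.36 - 0.64 = 0.72.
lambda_max + lambda_min = 1.36 + 0.64 = 2.00.
delta = 0.72/2.00 = 72/200 = 9/25.

9/25


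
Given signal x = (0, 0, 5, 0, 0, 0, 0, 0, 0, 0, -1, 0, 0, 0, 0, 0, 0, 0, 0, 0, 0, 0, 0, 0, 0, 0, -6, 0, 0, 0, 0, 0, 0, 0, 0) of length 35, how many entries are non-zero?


Non-zero positions: [2, 10, 26].
Sparsity = 3.

3


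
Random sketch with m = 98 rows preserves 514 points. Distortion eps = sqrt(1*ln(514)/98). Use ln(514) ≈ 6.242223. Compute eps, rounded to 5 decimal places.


ln(514) ≈ 6.242223.
1*ln(N)/m ≈ 1*6.242223/98 ≈ 0.06369615.
eps = sqrt(0.06369615) ≈ 0.252381 ≈ 0.25238.

0.25238


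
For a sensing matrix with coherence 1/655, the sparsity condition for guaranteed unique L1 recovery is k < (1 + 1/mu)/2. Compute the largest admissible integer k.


1/mu = 655.
1 + 1/mu = 656.
(1 + 1/mu)/2 = 328 is an integer and the inequality is strict, so k_max = 328 - 1 = 327.

327


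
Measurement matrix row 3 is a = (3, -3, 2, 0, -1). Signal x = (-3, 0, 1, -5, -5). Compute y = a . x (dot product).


Non-zero terms: ['3*-3', '2*1', '0*-5', '-1*-5']
Products: [-9, 2, 0, 5]
y = sum = -2.

-2


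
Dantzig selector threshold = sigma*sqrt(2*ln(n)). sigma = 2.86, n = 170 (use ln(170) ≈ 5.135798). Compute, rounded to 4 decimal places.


ln(170) ≈ 5.135798.
2*ln(n) ≈ 10.271596.
sqrt(2*ln(n)) ≈ sqrt(10.271596) ≈ 3.204933.
threshold ≈ 2.86*3.204933 = 9.16610838 ≈ 9.1661.

9.1661


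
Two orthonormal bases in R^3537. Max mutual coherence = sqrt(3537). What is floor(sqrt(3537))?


59^2 = 3481 <= 3537 < 3600 = 60^2, so 59 <= sqrt(3537) < 60.
floor(sqrt(3537)) = 59.

59


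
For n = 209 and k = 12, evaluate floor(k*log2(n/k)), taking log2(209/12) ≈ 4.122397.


log2(n/k) = log2(209/12) ≈ 4.122397.
k*log2(n/k) ≈ 12*4.122397 = 49.468764.
floor(49.468764) = 49.

49


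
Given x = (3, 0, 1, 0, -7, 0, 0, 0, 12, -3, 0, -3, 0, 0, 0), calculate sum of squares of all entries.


Non-zero entries: [(0, 3), (2, 1), (4, -7), (8, 12), (9, -3), (11, -3)]
Squares: [9, 1, 49, 144, 9, 9]
||x||_2^2 = sum = 221.

221


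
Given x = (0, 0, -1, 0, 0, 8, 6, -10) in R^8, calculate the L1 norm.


Non-zero entries: [(2, -1), (5, 8), (6, 6), (7, -10)]
Absolute values: [1, 8, 6, 10]
||x||_1 = sum = 25.

25


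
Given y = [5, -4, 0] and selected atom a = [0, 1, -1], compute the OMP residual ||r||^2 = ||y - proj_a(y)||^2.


a^T a = 2.
a^T y = -4.
coeff = -4/2 = -2.
||r||^2 = 33.

33


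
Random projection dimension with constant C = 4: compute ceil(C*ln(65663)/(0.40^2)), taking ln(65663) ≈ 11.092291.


ln(65663) ≈ 11.092291.
eps^2 = 0.40^2 = 0.16.
C*ln(N)/eps^2 ≈ 4*11.092291/0.16 ≈ 277.3073.
m = ceil(277.3073) = 278.

278


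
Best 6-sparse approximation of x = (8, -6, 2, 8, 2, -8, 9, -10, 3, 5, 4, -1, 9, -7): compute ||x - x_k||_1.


Sorted |x_i| descending: [10, 9, 9, 8, 8, 8, 7, 6, 5, 4, 3, 2, 2, 1]
Keep top 6: [10, 9, 9, 8, 8, 8]
Tail entries: [7, 6, 5, 4, 3, 2, 2, 1]
L1 error = sum of tail = 30.

30


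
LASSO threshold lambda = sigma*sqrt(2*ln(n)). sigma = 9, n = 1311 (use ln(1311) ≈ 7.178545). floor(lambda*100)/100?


ln(1311) ≈ 7.178545.
2*ln(n) ≈ 14.35709.
sqrt(2*ln(n)) ≈ sqrt(14.35709) ≈ 3.789075.
lambda ≈ 9*3.789075 = 34.101675.
floor(lambda*100)/100 = 34.10.

34.10


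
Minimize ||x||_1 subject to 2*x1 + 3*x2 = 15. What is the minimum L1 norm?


Axis intercepts:
  x1 = 15/2, x2 = 0: L1 = 15/2
  x1 = 0, x2 = 5: L1 = 5
x* = (0, 5)
||x*||_1 = 5.

5


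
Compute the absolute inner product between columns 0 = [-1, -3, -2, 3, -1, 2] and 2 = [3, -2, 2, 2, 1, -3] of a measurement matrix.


Inner product: -1*3 + -3*-2 + -2*2 + 3*2 + -1*1 + 2*-3
Products: [-3, 6, -4, 6, -1, -6]
Sum = -2.
|dot| = 2.

2


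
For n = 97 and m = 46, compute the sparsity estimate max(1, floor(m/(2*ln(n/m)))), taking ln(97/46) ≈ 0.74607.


n/m = 97/46.
ln(n/m) ≈ 0.74607.
2*ln(n/m) ≈ 1.49214.
m/(2*ln(n/m)) ≈ 46/1.49214 ≈ 30.8282.
floor = 30.
k_max = max(1, 30) = 30.

30


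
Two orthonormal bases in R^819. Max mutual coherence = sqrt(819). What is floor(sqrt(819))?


28^2 = 784 <= 819 < 841 = 29^2, so 28 <= sqrt(819) < 29.
floor(sqrt(819)) = 28.

28


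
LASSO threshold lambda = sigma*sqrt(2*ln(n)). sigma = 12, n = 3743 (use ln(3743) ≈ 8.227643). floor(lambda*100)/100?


ln(3743) ≈ 8.227643.
2*ln(n) ≈ 16.455286.
sqrt(2*ln(n)) ≈ sqrt(16.455286) ≈ 4.056512.
lambda ≈ 12*4.056512 = 48.678144.
floor(lambda*100)/100 = 48.67.

48.67


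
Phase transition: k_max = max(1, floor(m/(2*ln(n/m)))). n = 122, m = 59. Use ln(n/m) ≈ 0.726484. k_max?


n/m = 122/59.
ln(n/m) ≈ 0.726484.
2*ln(n/m) ≈ 1.452968.
m/(2*ln(n/m)) ≈ 59/1.452968 ≈ 40.6065.
floor = 40.
k_max = max(1, 40) = 40.

40


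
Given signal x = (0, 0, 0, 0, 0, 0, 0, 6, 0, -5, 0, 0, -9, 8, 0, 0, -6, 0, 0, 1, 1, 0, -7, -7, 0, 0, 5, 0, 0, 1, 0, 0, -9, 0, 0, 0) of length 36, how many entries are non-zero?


Non-zero positions: [7, 9, 12, 13, 16, 19, 20, 22, 23, 26, 29, 32].
Sparsity = 12.

12


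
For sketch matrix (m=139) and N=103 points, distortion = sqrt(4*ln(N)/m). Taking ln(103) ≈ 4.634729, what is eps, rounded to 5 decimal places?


ln(103) ≈ 4.634729.
4*ln(N)/m ≈ 4*4.634729/139 ≈ 0.1333735.
eps = sqrt(0.1333735) ≈ 0.3652034 ≈ 0.36520.

0.36520


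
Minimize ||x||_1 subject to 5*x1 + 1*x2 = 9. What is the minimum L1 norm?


Axis intercepts:
  x1 = 9/5, x2 = 0: L1 = 9/5
  x1 = 0, x2 = 9: L1 = 9
x* = (9/5, 0)
||x*||_1 = 9/5.

9/5


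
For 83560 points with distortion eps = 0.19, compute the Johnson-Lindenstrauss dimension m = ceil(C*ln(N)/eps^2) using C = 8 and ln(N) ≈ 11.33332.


ln(83560) ≈ 11.33332.
eps^2 = 0.19^2 = 0.0361.
C*ln(N)/eps^2 ≈ 8*11.33332/0.0361 ≈ 2511.5391.
m = ceil(2511.5391) = 2512.

2512


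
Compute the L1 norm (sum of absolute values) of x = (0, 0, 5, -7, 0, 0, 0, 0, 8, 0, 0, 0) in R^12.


Non-zero entries: [(2, 5), (3, -7), (8, 8)]
Absolute values: [5, 7, 8]
||x||_1 = sum = 20.

20


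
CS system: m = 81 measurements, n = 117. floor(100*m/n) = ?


100*m/n = 100*81/117 ≈ 69.2308.
floor = 69.

69


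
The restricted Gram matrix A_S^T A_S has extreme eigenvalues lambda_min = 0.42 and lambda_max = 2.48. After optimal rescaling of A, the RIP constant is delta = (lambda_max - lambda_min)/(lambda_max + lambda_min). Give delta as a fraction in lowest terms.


lambda_max - lambda_min = 2.48 - 0.42 = 2.06.
lambda_max + lambda_min = 2.48 + 0.42 = 2.90.
delta = 2.06/2.90 = 206/290 = 103/145.

103/145


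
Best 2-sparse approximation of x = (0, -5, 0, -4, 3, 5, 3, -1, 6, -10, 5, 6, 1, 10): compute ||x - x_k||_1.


Sorted |x_i| descending: [10, 10, 6, 6, 5, 5, 5, 4, 3, 3, 1, 1, 0, 0]
Keep top 2: [10, 10]
Tail entries: [6, 6, 5, 5, 5, 4, 3, 3, 1, 1, 0, 0]
L1 error = sum of tail = 39.

39


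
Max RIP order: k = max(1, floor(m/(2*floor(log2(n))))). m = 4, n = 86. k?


floor(log2(86)) = 6.
2*6 = 12.
m/(2*floor(log2(n))) = 4/12 ≈ 0.3333.
floor = 0.
k = max(1, 0) = 1.

1


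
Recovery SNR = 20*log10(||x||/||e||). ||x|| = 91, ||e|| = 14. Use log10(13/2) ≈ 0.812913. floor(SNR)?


||x||/||e|| = 91/14 = 13/2.
log10(13/2) ≈ 0.812913.
20*log10(||x||/||e||) ≈ 20*0.812913 = 16.25826.
floor(16.25826) = 16.

16


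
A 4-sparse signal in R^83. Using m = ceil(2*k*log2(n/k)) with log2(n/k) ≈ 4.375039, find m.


log2(n/k) = log2(83/4) ≈ 4.375039.
2*k*log2(n/k) ≈ 2*4*4.375039 = 35.000312.
m = ceil(35.000312) = 36.

36


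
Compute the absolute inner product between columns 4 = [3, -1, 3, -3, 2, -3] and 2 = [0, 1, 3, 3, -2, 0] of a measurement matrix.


Inner product: 3*0 + -1*1 + 3*3 + -3*3 + 2*-2 + -3*0
Products: [0, -1, 9, -9, -4, 0]
Sum = -5.
|dot| = 5.

5


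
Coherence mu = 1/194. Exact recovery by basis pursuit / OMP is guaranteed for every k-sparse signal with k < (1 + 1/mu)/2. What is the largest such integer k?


1/mu = 194.
1 + 1/mu = 195.
(1 + 1/mu)/2 = 97.5 is not an integer, so k_max = floor(97.5) = 97.

97


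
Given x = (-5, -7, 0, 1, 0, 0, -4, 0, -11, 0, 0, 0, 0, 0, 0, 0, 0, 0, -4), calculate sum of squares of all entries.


Non-zero entries: [(0, -5), (1, -7), (3, 1), (6, -4), (8, -11), (18, -4)]
Squares: [25, 49, 1, 16, 121, 16]
||x||_2^2 = sum = 228.

228


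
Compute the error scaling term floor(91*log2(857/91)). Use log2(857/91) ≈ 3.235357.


log2(n/k) = log2(857/91) ≈ 3.235357.
k*log2(n/k) ≈ 91*3.235357 = 294.417487.
floor(294.417487) = 294.

294


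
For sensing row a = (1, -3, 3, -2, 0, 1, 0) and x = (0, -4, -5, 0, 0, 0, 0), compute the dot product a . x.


Non-zero terms: ['-3*-4', '3*-5']
Products: [12, -15]
y = sum = -3.

-3


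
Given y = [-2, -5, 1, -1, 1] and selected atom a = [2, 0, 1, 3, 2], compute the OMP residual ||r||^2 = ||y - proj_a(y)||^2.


a^T a = 18.
a^T y = -4.
coeff = -4/18 = -2/9.
||r||^2 = 280/9.

280/9


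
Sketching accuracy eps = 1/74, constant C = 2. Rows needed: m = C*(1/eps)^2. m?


1/eps = 74.
(1/eps)^2 = 5476.
m = 2*5476 = 10952.

10952


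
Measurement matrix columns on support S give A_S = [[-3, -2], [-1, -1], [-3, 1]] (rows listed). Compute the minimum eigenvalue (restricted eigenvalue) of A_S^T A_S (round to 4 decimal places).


A_S^T A_S = [[19, 4], [4, 6]].
trace = 25.
det = 98.
disc = trace^2 - 4*det = 625 - 4*98 = 233.
sqrt(233) ≈ 15.264338.
lam_min = (25 - sqrt(233))/2 ≈ (25 - 15.264338)/2 = 4.867831 ≈ 4.8678.

4.8678


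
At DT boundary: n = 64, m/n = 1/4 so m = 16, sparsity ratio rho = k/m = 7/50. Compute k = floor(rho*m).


m = 1/4*64 = 16.
rho = 7/50.
rho*m = 7/50*16 = 2.24.
k = floor(2.24) = 2.

2


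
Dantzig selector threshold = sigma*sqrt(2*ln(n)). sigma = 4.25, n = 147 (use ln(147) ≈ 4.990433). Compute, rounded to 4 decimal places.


ln(147) ≈ 4.990433.
2*ln(n) ≈ 9.980866.
sqrt(2*ln(n)) ≈ sqrt(9.980866) ≈ 3.159251.
threshold ≈ 4.25*3.159251 = 13.42681675 ≈ 13.4268.

13.4268


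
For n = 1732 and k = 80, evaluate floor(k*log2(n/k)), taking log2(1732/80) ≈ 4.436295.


log2(n/k) = log2(1732/80) ≈ 4.436295.
k*log2(n/k) ≈ 80*4.436295 = 354.9036.
floor(354.9036) = 354.

354


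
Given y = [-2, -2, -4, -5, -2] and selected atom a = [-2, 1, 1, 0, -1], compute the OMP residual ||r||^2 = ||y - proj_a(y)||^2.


a^T a = 7.
a^T y = 0.
coeff = 0/7 = 0.
||r||^2 = 53.

53


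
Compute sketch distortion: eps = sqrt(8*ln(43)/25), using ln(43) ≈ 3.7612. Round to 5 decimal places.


ln(43) ≈ 3.7612.
8*ln(N)/m ≈ 8*3.7612/25 ≈ 1.203584.
eps = sqrt(1.203584) ≈ 1.0970798 ≈ 1.09708.

1.09708


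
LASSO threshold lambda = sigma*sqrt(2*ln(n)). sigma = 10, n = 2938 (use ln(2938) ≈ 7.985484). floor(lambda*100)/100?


ln(2938) ≈ 7.985484.
2*ln(n) ≈ 15.970968.
sqrt(2*ln(n)) ≈ sqrt(15.970968) ≈ 3.996369.
lambda ≈ 10*3.996369 = 39.96369.
floor(lambda*100)/100 = 39.96.

39.96


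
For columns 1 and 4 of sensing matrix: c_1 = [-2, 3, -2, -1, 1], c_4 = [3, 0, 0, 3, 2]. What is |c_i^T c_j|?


Inner product: -2*3 + 3*0 + -2*0 + -1*3 + 1*2
Products: [-6, 0, 0, -3, 2]
Sum = -7.
|dot| = 7.

7


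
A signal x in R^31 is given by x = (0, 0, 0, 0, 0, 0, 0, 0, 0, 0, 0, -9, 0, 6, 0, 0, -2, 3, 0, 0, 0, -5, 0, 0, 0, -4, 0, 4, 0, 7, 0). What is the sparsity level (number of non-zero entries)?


Non-zero positions: [11, 13, 16, 17, 21, 25, 27, 29].
Sparsity = 8.

8


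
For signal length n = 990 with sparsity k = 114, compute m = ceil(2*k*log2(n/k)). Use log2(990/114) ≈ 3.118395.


log2(n/k) = log2(990/114) ≈ 3.118395.
2*k*log2(n/k) ≈ 2*114*3.118395 = 710.99406.
m = ceil(710.99406) = 711.

711


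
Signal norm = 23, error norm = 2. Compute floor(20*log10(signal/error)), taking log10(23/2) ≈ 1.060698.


||x||/||e|| = 23/2.
log10(23/2) ≈ 1.060698.
20*log10(||x||/||e||) ≈ 20*1.060698 = 21.21396.
floor(21.21396) = 21.

21


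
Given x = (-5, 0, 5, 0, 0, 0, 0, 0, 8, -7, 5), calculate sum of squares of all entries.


Non-zero entries: [(0, -5), (2, 5), (8, 8), (9, -7), (10, 5)]
Squares: [25, 25, 64, 49, 25]
||x||_2^2 = sum = 188.

188


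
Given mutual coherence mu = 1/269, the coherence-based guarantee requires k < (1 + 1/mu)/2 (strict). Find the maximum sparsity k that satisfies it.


1/mu = 269.
1 + 1/mu = 270.
(1 + 1/mu)/2 = 135 is an integer and the inequality is strict, so k_max = 135 - 1 = 134.

134


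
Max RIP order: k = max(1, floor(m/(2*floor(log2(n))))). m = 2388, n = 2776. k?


floor(log2(2776)) = 11.
2*11 = 22.
m/(2*floor(log2(n))) = 2388/22 ≈ 108.5455.
floor = 108.
k = max(1, 108) = 108.

108


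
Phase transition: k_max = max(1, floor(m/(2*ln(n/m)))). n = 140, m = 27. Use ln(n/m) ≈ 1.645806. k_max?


n/m = 140/27.
ln(n/m) ≈ 1.645806.
2*ln(n/m) ≈ 3.291612.
m/(2*ln(n/m)) ≈ 27/3.291612 ≈ 8.2027.
floor = 8.
k_max = max(1, 8) = 8.

8


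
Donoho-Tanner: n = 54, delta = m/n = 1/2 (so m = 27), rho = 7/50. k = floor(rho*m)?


m = 1/2*54 = 27.
rho = 7/50.
rho*m = 7/50*27 = 3.78.
k = floor(3.78) = 3.

3


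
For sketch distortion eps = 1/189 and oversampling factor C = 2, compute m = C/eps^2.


1/eps = 189.
(1/eps)^2 = 35721.
m = 2*35721 = 71442.

71442


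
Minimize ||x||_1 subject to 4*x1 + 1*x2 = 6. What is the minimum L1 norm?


Axis intercepts:
  x1 = 3/2, x2 = 0: L1 = 3/2
  x1 = 0, x2 = 6: L1 = 6
x* = (3/2, 0)
||x*||_1 = 3/2.

3/2


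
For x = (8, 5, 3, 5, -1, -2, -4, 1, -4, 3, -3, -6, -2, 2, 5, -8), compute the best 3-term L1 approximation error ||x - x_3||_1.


Sorted |x_i| descending: [8, 8, 6, 5, 5, 5, 4, 4, 3, 3, 3, 2, 2, 2, 1, 1]
Keep top 3: [8, 8, 6]
Tail entries: [5, 5, 5, 4, 4, 3, 3, 3, 2, 2, 2, 1, 1]
L1 error = sum of tail = 40.

40


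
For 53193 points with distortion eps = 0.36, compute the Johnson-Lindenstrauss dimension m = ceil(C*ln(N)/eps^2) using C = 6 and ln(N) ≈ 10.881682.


ln(53193) ≈ 10.881682.
eps^2 = 0.36^2 = 0.1296.
C*ln(N)/eps^2 ≈ 6*10.881682/0.1296 ≈ 503.7816.
m = ceil(503.7816) = 504.

504


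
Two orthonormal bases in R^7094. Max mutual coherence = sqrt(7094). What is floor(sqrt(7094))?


84^2 = 7056 <= 7094 < 7225 = 85^2, so 84 <= sqrt(7094) < 85.
floor(sqrt(7094)) = 84.

84


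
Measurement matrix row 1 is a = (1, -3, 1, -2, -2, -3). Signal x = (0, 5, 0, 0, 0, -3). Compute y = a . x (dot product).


Non-zero terms: ['-3*5', '-3*-3']
Products: [-15, 9]
y = sum = -6.

-6


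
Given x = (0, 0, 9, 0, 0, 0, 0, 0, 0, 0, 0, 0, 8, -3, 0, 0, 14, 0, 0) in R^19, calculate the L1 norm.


Non-zero entries: [(2, 9), (12, 8), (13, -3), (16, 14)]
Absolute values: [9, 8, 3, 14]
||x||_1 = sum = 34.

34


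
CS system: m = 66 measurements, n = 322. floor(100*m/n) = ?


100*m/n = 100*66/322 ≈ 20.4969.
floor = 20.

20


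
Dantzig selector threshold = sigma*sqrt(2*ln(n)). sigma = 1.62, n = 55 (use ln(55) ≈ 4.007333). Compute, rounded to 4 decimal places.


ln(55) ≈ 4.007333.
2*ln(n) ≈ 8.014666.
sqrt(2*ln(n)) ≈ sqrt(8.014666) ≈ 2.831019.
threshold ≈ 1.62*2.831019 = 4.58625078 ≈ 4.5863.

4.5863


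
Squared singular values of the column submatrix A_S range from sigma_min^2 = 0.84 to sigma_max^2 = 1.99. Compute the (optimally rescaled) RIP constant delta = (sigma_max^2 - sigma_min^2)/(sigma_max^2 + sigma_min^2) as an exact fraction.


lambda_max - lambda_min = 1.99 - 0.84 = 1.15.
lambda_max + lambda_min = 1.99 + 0.84 = 2.83.
delta = 1.15/2.83 = 115/283.

115/283


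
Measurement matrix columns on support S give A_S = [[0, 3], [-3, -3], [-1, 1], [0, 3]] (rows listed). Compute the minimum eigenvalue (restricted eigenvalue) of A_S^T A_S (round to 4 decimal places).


A_S^T A_S = [[10, 8], [8, 28]].
trace = 38.
det = 216.
disc = trace^2 - 4*det = 1444 - 4*216 = 580.
sqrt(580) ≈ 24.083189.
lam_min = (38 - sqrt(580))/2 ≈ (38 - 24.083189)/2 = 6.9584055 ≈ 6.9584.

6.9584


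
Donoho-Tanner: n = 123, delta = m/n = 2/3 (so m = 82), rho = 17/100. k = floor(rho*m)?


m = 2/3*123 = 82.
rho = 17/100.
rho*m = 17/100*82 = 13.94.
k = floor(13.94) = 13.

13


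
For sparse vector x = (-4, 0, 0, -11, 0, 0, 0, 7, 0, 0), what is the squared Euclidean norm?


Non-zero entries: [(0, -4), (3, -11), (7, 7)]
Squares: [16, 121, 49]
||x||_2^2 = sum = 186.

186


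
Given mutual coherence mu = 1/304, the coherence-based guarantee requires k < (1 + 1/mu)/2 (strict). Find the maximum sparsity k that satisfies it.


1/mu = 304.
1 + 1/mu = 305.
(1 + 1/mu)/2 = 152.5 is not an integer, so k_max = floor(152.5) = 152.

152


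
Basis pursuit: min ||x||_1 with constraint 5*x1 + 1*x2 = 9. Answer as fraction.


Axis intercepts:
  x1 = 9/5, x2 = 0: L1 = 9/5
  x1 = 0, x2 = 9: L1 = 9
x* = (9/5, 0)
||x*||_1 = 9/5.

9/5


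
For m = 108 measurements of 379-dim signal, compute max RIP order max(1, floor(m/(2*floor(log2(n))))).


floor(log2(379)) = 8.
2*8 = 16.
m/(2*floor(log2(n))) = 108/16 ≈ 6.75.
floor = 6.
k = max(1, 6) = 6.

6


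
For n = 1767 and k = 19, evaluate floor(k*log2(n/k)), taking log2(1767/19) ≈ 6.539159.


log2(n/k) = log2(1767/19) ≈ 6.539159.
k*log2(n/k) ≈ 19*6.539159 = 124.244021.
floor(124.244021) = 124.

124


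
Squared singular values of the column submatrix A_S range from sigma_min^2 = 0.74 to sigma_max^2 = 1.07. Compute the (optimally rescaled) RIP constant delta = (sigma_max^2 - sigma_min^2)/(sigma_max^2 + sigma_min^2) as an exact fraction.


lambda_max - lambda_min = 1.07 - 0.74 = 0.33.
lambda_max + lambda_min = 1.07 + 0.74 = 1.81.
delta = 0.33/1.81 = 33/181.

33/181


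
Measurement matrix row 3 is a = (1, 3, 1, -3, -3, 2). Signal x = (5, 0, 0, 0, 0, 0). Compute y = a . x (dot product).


Non-zero terms: ['1*5']
Products: [5]
y = sum = 5.

5


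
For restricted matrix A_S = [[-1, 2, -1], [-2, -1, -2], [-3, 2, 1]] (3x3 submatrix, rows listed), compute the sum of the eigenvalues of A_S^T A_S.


Sum of eigenvalues of A_S^T A_S = trace(A_S^T A_S) = sum of squared column norms of A_S.
A_S^T A_S diagonal: [14, 9, 6].
trace = 14 + 9 + 6 = 29.

29


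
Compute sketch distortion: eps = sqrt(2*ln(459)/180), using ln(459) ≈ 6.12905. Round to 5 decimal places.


ln(459) ≈ 6.12905.
2*ln(N)/m ≈ 2*6.12905/180 ≈ 0.06810056.
eps = sqrt(0.06810056) ≈ 0.2609608 ≈ 0.26096.

0.26096


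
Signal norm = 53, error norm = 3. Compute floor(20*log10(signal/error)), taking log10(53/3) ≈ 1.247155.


||x||/||e|| = 53/3.
log10(53/3) ≈ 1.247155.
20*log10(||x||/||e||) ≈ 20*1.247155 = 24.9431.
floor(24.9431) = 24.

24


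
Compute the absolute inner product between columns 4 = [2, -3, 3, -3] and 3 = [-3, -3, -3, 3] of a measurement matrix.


Inner product: 2*-3 + -3*-3 + 3*-3 + -3*3
Products: [-6, 9, -9, -9]
Sum = -15.
|dot| = 15.

15


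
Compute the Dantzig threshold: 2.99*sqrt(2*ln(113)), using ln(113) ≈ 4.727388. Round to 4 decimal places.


ln(113) ≈ 4.727388.
2*ln(n) ≈ 9.454776.
sqrt(2*ln(n)) ≈ sqrt(9.454776) ≈ 3.074862.
threshold ≈ 2.99*3.074862 = 9.19383738 ≈ 9.1938.

9.1938


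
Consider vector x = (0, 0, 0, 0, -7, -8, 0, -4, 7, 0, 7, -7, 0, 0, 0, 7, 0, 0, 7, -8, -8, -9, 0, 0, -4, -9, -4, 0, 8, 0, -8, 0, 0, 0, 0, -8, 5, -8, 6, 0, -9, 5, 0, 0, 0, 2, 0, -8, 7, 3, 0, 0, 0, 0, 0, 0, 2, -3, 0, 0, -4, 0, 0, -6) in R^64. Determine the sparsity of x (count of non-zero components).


Non-zero positions: [4, 5, 7, 8, 10, 11, 15, 18, 19, 20, 21, 24, 25, 26, 28, 30, 35, 36, 37, 38, 40, 41, 45, 47, 48, 49, 56, 57, 60, 63].
Sparsity = 30.

30


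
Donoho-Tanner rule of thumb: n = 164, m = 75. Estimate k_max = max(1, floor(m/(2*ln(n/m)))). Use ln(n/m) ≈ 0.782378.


n/m = 164/75.
ln(n/m) ≈ 0.782378.
2*ln(n/m) ≈ 1.564756.
m/(2*ln(n/m)) ≈ 75/1.564756 ≈ 47.9308.
floor = 47.
k_max = max(1, 47) = 47.

47


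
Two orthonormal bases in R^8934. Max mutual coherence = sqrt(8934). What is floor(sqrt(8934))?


94^2 = 8836 <= 8934 < 9025 = 95^2, so 94 <= sqrt(8934) < 95.
floor(sqrt(8934)) = 94.

94


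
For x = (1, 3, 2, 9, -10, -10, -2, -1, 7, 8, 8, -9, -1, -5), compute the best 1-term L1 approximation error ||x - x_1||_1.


Sorted |x_i| descending: [10, 10, 9, 9, 8, 8, 7, 5, 3, 2, 2, 1, 1, 1]
Keep top 1: [10]
Tail entries: [10, 9, 9, 8, 8, 7, 5, 3, 2, 2, 1, 1, 1]
L1 error = sum of tail = 66.

66


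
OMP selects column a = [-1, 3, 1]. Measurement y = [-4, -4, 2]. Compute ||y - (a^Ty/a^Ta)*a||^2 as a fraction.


a^T a = 11.
a^T y = -6.
coeff = -6/11 = -6/11.
||r||^2 = 360/11.

360/11


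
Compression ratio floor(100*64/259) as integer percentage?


100*m/n = 100*64/259 ≈ 24.7104.
floor = 24.

24


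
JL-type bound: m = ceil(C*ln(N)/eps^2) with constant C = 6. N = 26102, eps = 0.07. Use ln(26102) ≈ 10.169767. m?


ln(26102) ≈ 10.169767.
eps^2 = 0.07^2 = 0.0049.
C*ln(N)/eps^2 ≈ 6*10.169767/0.0049 ≈ 12452.7759.
m = ceil(12452.7759) = 12453.

12453


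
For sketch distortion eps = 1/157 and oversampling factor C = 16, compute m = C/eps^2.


1/eps = 157.
(1/eps)^2 = 24649.
m = 16*24649 = 394384.

394384


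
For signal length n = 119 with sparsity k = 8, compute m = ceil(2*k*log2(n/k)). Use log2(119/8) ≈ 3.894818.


log2(n/k) = log2(119/8) ≈ 3.894818.
2*k*log2(n/k) ≈ 2*8*3.894818 = 62.317088.
m = ceil(62.317088) = 63.

63


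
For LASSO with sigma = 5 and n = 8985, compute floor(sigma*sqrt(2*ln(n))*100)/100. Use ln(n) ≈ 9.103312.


ln(8985) ≈ 9.103312.
2*ln(n) ≈ 18.206624.
sqrt(2*ln(n)) ≈ sqrt(18.206624) ≈ 4.266922.
lambda ≈ 5*4.266922 = 21.33461.
floor(lambda*100)/100 = 21.33.

21.33


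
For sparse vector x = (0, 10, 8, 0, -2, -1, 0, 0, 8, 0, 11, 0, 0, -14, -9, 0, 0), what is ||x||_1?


Non-zero entries: [(1, 10), (2, 8), (4, -2), (5, -1), (8, 8), (10, 11), (13, -14), (14, -9)]
Absolute values: [10, 8, 2, 1, 8, 11, 14, 9]
||x||_1 = sum = 63.

63


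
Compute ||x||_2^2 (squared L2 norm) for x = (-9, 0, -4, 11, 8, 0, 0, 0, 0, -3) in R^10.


Non-zero entries: [(0, -9), (2, -4), (3, 11), (4, 8), (9, -3)]
Squares: [81, 16, 121, 64, 9]
||x||_2^2 = sum = 291.

291


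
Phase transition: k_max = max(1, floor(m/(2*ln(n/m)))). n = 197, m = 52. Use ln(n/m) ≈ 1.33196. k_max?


n/m = 197/52.
ln(n/m) ≈ 1.33196.
2*ln(n/m) ≈ 2.66392.
m/(2*ln(n/m)) ≈ 52/2.66392 ≈ 19.5201.
floor = 19.
k_max = max(1, 19) = 19.

19


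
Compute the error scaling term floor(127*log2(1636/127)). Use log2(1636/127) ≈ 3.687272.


log2(n/k) = log2(1636/127) ≈ 3.687272.
k*log2(n/k) ≈ 127*3.687272 = 468.283544.
floor(468.283544) = 468.

468


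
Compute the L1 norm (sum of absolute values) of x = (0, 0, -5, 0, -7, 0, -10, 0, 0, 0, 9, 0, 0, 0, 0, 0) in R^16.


Non-zero entries: [(2, -5), (4, -7), (6, -10), (10, 9)]
Absolute values: [5, 7, 10, 9]
||x||_1 = sum = 31.

31


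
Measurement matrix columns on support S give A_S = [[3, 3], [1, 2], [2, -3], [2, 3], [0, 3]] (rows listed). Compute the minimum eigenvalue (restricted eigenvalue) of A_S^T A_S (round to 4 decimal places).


A_S^T A_S = [[18, 11], [11, 40]].
trace = 58.
det = 599.
disc = trace^2 - 4*det = 3364 - 4*599 = 968.
sqrt(968) ≈ 31.112698.
lam_min = (58 - sqrt(968))/2 ≈ (58 - 31.112698)/2 = 13.443651 ≈ 13.4437.

13.4437


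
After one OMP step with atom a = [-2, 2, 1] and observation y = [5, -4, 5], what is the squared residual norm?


a^T a = 9.
a^T y = -13.
coeff = -13/9 = -13/9.
||r||^2 = 425/9.

425/9


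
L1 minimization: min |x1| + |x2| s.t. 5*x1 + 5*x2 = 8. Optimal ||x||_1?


Axis intercepts:
  x1 = 8/5, x2 = 0: L1 = 8/5
  x1 = 0, x2 = 8/5: L1 = 8/5
x* = (8/5, 0)
||x*||_1 = 8/5.

8/5


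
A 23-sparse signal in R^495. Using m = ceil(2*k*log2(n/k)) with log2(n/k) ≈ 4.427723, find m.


log2(n/k) = log2(495/23) ≈ 4.427723.
2*k*log2(n/k) ≈ 2*23*4.427723 = 203.675258.
m = ceil(203.675258) = 204.

204


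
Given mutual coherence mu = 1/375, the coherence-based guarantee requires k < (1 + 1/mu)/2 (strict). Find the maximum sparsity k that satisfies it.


1/mu = 375.
1 + 1/mu = 376.
(1 + 1/mu)/2 = 188 is an integer and the inequality is strict, so k_max = 188 - 1 = 187.

187


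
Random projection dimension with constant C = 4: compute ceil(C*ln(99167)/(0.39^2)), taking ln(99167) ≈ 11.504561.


ln(99167) ≈ 11.504561.
eps^2 = 0.39^2 = 0.1521.
C*ln(N)/eps^2 ≈ 4*11.504561/0.1521 ≈ 302.5526.
m = ceil(302.5526) = 303.

303


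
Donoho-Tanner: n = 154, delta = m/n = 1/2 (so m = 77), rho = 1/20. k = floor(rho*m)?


m = 1/2*154 = 77.
rho = 1/20.
rho*m = 1/20*77 = 3.85.
k = floor(3.85) = 3.

3


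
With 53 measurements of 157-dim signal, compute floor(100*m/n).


100*m/n = 100*53/157 ≈ 33.758.
floor = 33.

33
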